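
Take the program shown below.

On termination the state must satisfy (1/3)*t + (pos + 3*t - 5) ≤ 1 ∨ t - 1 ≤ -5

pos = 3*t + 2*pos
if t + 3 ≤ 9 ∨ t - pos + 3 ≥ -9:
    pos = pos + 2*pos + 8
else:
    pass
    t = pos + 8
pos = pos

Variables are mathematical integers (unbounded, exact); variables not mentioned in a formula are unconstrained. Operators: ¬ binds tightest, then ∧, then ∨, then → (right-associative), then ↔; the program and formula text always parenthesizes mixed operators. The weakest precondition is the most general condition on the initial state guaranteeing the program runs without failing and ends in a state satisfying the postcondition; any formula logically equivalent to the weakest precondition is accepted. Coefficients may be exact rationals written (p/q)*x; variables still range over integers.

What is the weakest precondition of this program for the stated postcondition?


Working backward. After the program, the postcondition (1/3)*t + (pos + 3*t - 5) ≤ 1 ∨ t - 1 ≤ -5 must hold; in canonical form it is pos + (10/3)*t ≤ 6 ∨ t ≤ -4.
Before pos := pos: pos + (10/3)*t ≤ 6 ∨ t ≤ -4
Then branch requires 3*pos + (10/3)*t ≤ -2 ∨ t ≤ -4; else branch requires (13/3)*pos ≤ -62/3 ∨ pos ≤ -12.
Before the if: ((t ≤ 6 ∨ t ≥ pos - 12) → (3*pos + (10/3)*t ≤ -2 ∨ t ≤ -4)) ∧ ((¬(t ≤ 6 ∨ t ≥ pos - 12)) → ((13/3)*pos ≤ -62/3 ∨ pos ≤ -12))
Before pos := 3*t + 2*pos: ((t ≤ 6 ∨ 2*pos + 2*t ≤ 12) → (6*pos + (37/3)*t ≤ -2 ∨ t ≤ -4)) ∧ ((¬(t ≤ 6 ∨ 2*pos + 2*t ≤ 12)) → ((26/3)*pos + 13*t ≤ -62/3 ∨ 2*pos + 3*t ≤ -12))
Answer: WP = ((t ≤ 6 ∨ 2*pos + 2*t ≤ 12) → (6*pos + (37/3)*t ≤ -2 ∨ t ≤ -4)) ∧ ((¬(t ≤ 6 ∨ 2*pos + 2*t ≤ 12)) → ((26/3)*pos + 13*t ≤ -62/3 ∨ 2*pos + 3*t ≤ -12))


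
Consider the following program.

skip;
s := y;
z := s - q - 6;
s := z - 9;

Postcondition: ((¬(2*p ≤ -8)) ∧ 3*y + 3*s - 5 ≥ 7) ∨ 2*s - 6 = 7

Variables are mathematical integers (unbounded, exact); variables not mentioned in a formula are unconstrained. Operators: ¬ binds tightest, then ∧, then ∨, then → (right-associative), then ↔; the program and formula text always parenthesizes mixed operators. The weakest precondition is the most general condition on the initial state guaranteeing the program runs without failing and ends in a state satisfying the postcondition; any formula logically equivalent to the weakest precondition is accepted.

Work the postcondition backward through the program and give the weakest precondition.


Working backward. After the program, the postcondition ((¬(2*p ≤ -8)) ∧ 3*y + 3*s - 5 ≥ 7) ∨ 2*s - 6 = 7 must hold; in canonical form it is ((¬(2*p ≤ -8)) ∧ 3*s + 3*y ≥ 12) ∨ 2*s = 13.
Before s := z - 9: ((¬(2*p ≤ -8)) ∧ 3*y + 3*z ≥ 39) ∨ 2*z = 31
Before z := s - q - 6: ((¬(2*p ≤ -8)) ∧ 3*s + 3*y ≥ 3*q + 57) ∨ 2*s = 2*q + 43
Before s := y: ((¬(2*p ≤ -8)) ∧ 6*y ≥ 3*q + 57) ∨ 2*y = 2*q + 43
Before skip: ((¬(2*p ≤ -8)) ∧ 6*y ≥ 3*q + 57) ∨ 2*y = 2*q + 43
Answer: WP = ((¬(2*p ≤ -8)) ∧ 6*y ≥ 3*q + 57) ∨ 2*y = 2*q + 43


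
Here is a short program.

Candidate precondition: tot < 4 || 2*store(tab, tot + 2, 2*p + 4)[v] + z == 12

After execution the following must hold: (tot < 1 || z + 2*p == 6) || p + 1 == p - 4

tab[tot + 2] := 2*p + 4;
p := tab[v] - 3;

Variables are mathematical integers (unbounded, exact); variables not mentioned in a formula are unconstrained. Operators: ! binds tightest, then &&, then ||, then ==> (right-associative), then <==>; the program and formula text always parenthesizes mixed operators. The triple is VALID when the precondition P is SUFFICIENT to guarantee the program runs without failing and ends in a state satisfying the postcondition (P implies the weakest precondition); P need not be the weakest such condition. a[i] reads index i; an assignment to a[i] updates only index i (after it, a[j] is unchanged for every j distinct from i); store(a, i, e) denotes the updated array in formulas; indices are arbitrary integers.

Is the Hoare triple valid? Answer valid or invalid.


Working backward. After the program, the postcondition (tot < 1 || z + 2*p == 6) || p + 1 == p - 4 must hold; in canonical form it is tot < 1 || 2*p + z == 6.
Before p := tab[v] - 3: tot < 1 || 2*tab[v] + z == 12
Before tab[tot + 2] := 2*p + 4: tot < 1 || 2*store(tab, tot + 2, 2*p + 4)[v] + z == 12
The weakest precondition is tot < 1 || 2*store(tab, tot + 2, 2*p + 4)[v] + z == 12.
Check whether tot < 4 || 2*store(tab, tot + 2, 2*p + 4)[v] + z == 12 implies it.
Countermodel: at the initial state p = 0, tab = {[0] = 0, [3] = 0, elsewhere 0}, tot = 1, v = 0, z = 13, the precondition holds but the weakest precondition fails.
Answer: invalid


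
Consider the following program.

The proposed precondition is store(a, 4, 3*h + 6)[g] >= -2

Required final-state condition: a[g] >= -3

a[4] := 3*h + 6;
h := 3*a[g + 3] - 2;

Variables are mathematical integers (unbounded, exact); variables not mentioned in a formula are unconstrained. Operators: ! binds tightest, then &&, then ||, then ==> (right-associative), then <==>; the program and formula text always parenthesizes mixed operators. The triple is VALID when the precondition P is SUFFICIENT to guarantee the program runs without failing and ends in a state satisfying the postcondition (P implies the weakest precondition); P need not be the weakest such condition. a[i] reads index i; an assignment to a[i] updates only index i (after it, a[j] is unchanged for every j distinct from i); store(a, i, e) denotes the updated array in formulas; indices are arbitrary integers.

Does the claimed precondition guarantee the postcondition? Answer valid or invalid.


Working backward. After the program, a[g] >= -3 must hold.
Before h := 3*a[g + 3] - 2: a[g] >= -3
Before a[4] := 3*h + 6: store(a, 4, 3*h + 6)[g] >= -3
The weakest precondition is store(a, 4, 3*h + 6)[g] >= -3.
Check whether store(a, 4, 3*h + 6)[g] >= -2 implies it.
Every state satisfying the precondition satisfies the weakest precondition: the implication holds.
Answer: valid


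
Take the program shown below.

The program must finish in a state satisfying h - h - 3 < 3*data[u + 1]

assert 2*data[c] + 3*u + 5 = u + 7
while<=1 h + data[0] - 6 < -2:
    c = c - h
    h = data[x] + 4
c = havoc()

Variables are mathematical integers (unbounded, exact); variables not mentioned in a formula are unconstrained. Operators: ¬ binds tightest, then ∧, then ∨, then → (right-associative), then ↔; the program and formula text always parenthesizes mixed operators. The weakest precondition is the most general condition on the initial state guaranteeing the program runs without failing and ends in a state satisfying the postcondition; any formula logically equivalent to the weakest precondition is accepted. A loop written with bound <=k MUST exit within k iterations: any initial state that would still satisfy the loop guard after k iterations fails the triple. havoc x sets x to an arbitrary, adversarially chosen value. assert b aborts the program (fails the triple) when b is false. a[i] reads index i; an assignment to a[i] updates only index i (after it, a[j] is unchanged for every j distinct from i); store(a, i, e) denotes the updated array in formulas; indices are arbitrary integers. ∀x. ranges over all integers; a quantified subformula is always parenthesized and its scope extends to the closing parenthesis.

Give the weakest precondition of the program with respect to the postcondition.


Working backward. After the program, the postcondition h - h - 3 < 3*data[u + 1] must hold; in canonical form it is 3*data[u + 1] > -3.
Before havoc c: 3*data[u + 1] > -3
Before the loop (bound <=1), unroll the exhaustion recursion (WP_0 = exit-now case; WP_j = one more guarded iteration, up to j = 1):
  WP_0: (¬(data[0] + h < 4)) ∧ 3*data[u + 1] > -3
  WP_1: (data[0] + h < 4 → ((¬(data[0] + data[x] < 0)) ∧ 3*data[u + 1] > -3)) ∧ ((¬(data[0] + h < 4)) → 3*data[u + 1] > -3)
So before the loop: (data[0] + h < 4 → ((¬(data[0] + data[x] < 0)) ∧ 3*data[u + 1] > -3)) ∧ ((¬(data[0] + h < 4)) → 3*data[u + 1] > -3)
Before assert 2*data[c] + 3*u + 5 = u + 7: 2*data[c] + 2*u = 2 ∧ (data[0] + h < 4 → ((¬(data[0] + data[x] < 0)) ∧ 3*data[u + 1] > -3)) ∧ ((¬(data[0] + h < 4)) → 3*data[u + 1] > -3)
Answer: WP = 2*data[c] + 2*u = 2 ∧ (data[0] + h < 4 → ((¬(data[0] + data[x] < 0)) ∧ 3*data[u + 1] > -3)) ∧ ((¬(data[0] + h < 4)) → 3*data[u + 1] > -3)


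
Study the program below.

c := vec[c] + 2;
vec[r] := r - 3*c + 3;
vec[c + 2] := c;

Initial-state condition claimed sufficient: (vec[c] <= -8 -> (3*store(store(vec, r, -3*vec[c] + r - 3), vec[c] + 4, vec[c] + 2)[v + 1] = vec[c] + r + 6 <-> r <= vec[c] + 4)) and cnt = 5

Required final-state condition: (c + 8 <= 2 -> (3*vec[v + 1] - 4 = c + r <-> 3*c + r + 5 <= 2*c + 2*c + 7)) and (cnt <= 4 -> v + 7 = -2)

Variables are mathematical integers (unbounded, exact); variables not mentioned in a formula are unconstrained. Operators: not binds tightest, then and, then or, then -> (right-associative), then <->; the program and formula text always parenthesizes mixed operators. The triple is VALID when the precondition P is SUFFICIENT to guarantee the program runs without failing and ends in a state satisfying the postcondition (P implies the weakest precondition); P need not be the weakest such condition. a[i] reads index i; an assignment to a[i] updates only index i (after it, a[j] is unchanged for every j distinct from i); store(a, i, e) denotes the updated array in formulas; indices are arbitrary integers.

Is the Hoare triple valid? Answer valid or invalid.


Working backward. After the program, the postcondition (c + 8 <= 2 -> (3*vec[v + 1] - 4 = c + r <-> 3*c + r + 5 <= 2*c + 2*c + 7)) and (cnt <= 4 -> v + 7 = -2) must hold; in canonical form it is (c <= -6 -> (3*vec[v + 1] = c + r + 4 <-> r <= c + 2)) and (cnt <= 4 -> v = -9).
Before vec[c + 2] := c: (c <= -6 -> (3*store(vec, c + 2, c)[v + 1] = c + r + 4 <-> r <= c + 2)) and (cnt <= 4 -> v = -9)
Before vec[r] := r - 3*c + 3: (c <= -6 -> (3*store(store(vec, r, -3*c + r + 3), c + 2, c)[v + 1] = c + r + 4 <-> r <= c + 2)) and (cnt <= 4 -> v = -9)
Before c := vec[c] + 2: (vec[c] <= -8 -> (3*store(store(vec, r, -3*vec[c] + r - 3), vec[c] + 4, vec[c] + 2)[v + 1] = vec[c] + r + 6 <-> r <= vec[c] + 4)) and (cnt <= 4 -> v = -9)
The weakest precondition is (vec[c] <= -8 -> (3*store(store(vec, r, -3*vec[c] + r - 3), vec[c] + 4, vec[c] + 2)[v + 1] = vec[c] + r + 6 <-> r <= vec[c] + 4)) and (cnt <= 4 -> v = -9).
Check whether (vec[c] <= -8 -> (3*store(store(vec, r, -3*vec[c] + r - 3), vec[c] + 4, vec[c] + 2)[v + 1] = vec[c] + r + 6 <-> r <= vec[c] + 4)) and cnt = 5 implies it.
Every state satisfying the precondition satisfies the weakest precondition: the implication holds.
Answer: valid


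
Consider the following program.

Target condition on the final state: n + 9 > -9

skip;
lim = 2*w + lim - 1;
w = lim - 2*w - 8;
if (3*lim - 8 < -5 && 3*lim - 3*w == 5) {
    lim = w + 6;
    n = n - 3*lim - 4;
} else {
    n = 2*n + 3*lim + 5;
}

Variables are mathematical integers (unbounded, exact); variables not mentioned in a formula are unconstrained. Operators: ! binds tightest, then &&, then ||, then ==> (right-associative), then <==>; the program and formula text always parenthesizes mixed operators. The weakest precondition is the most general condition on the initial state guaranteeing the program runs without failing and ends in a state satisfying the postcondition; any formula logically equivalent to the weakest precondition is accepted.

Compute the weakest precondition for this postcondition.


Working backward. After the program, the postcondition n + 9 > -9 must hold; in canonical form it is n > -18.
Then branch requires n > 3*w + 4; else branch requires 3*lim + 2*n > -23.
Before the if: ((3*lim < 3 && 3*lim == 3*w + 5) ==> n > 3*w + 4) && ((!(3*lim < 3 && 3*lim == 3*w + 5)) ==> 3*lim + 2*n > -23)
Before w := lim - 2*w - 8: ((3*lim < 3 && 6*w == -19) ==> n + 6*w > 3*lim - 20) && ((!(3*lim < 3 && 6*w == -19)) ==> 3*lim + 2*n > -23)
Before lim := 2*w + lim - 1: ((3*lim + 6*w < 6 && 6*w == -19) ==> n > 3*lim - 23) && ((!(3*lim + 6*w < 6 && 6*w == -19)) ==> 3*lim + 2*n + 6*w > -20)
Before skip: ((3*lim + 6*w < 6 && 6*w == -19) ==> n > 3*lim - 23) && ((!(3*lim + 6*w < 6 && 6*w == -19)) ==> 3*lim + 2*n + 6*w > -20)
Answer: WP = ((3*lim + 6*w < 6 && 6*w == -19) ==> n > 3*lim - 23) && ((!(3*lim + 6*w < 6 && 6*w == -19)) ==> 3*lim + 2*n + 6*w > -20)


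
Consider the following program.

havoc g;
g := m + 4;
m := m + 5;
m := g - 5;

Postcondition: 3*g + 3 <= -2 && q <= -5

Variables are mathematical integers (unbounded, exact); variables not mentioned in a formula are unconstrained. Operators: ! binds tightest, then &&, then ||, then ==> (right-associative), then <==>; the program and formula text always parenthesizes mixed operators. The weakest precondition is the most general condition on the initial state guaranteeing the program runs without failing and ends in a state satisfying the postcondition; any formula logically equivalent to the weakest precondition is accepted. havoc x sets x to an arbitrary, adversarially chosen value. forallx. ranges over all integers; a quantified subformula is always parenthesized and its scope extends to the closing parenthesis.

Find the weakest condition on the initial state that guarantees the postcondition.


Working backward. After the program, the postcondition 3*g + 3 <= -2 && q <= -5 must hold; in canonical form it is 3*g <= -5 && q <= -5.
Before m := g - 5: 3*g <= -5 && q <= -5
Before m := m + 5: 3*g <= -5 && q <= -5
Before g := m + 4: 3*m <= -17 && q <= -5
Before havoc g: 3*m <= -17 && q <= -5
Answer: WP = 3*m <= -17 && q <= -5


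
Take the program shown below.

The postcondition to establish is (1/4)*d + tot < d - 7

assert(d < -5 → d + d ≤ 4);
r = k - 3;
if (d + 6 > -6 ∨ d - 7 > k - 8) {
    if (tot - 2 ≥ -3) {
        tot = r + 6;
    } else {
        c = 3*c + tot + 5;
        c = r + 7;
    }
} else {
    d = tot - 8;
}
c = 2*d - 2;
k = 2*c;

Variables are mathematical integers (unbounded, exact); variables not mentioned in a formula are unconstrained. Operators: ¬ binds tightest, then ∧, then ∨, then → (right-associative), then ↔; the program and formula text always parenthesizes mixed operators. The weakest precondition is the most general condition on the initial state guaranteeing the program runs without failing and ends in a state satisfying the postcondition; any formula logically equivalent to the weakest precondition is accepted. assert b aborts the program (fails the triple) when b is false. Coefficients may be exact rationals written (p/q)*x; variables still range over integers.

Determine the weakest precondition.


Working backward. After the program, the postcondition (1/4)*d + tot < d - 7 must hold; in canonical form it is tot < (3/4)*d - 7.
Before k := 2*c: tot < (3/4)*d - 7
Before c := 2*d - 2: tot < (3/4)*d - 7
Then branch requires (tot ≥ -1 → r < (3/4)*d - 13) ∧ ((¬(tot ≥ -1)) → tot < (3/4)*d - 7); else branch requires (1/4)*tot < -13.
Before the if: ((d > -12 ∨ d > k - 1) → ((tot ≥ -1 → r < (3/4)*d - 13) ∧ ((¬(tot ≥ -1)) → tot < (3/4)*d - 7))) ∧ ((¬(d > -12 ∨ d > k - 1)) → (1/4)*tot < -13)
Before r := k - 3: ((d > -12 ∨ d > k - 1) → ((tot ≥ -1 → k < (3/4)*d - 10) ∧ ((¬(tot ≥ -1)) → tot < (3/4)*d - 7))) ∧ ((¬(d > -12 ∨ d > k - 1)) → (1/4)*tot < -13)
Before assert d < -5 → d + d ≤ 4: (d < -5 → 2*d ≤ 4) ∧ ((d > -12 ∨ d > k - 1) → ((tot ≥ -1 → k < (3/4)*d - 10) ∧ ((¬(tot ≥ -1)) → tot < (3/4)*d - 7))) ∧ ((¬(d > -12 ∨ d > k - 1)) → (1/4)*tot < -13)
Answer: WP = (d < -5 → 2*d ≤ 4) ∧ ((d > -12 ∨ d > k - 1) → ((tot ≥ -1 → k < (3/4)*d - 10) ∧ ((¬(tot ≥ -1)) → tot < (3/4)*d - 7))) ∧ ((¬(d > -12 ∨ d > k - 1)) → (1/4)*tot < -13)


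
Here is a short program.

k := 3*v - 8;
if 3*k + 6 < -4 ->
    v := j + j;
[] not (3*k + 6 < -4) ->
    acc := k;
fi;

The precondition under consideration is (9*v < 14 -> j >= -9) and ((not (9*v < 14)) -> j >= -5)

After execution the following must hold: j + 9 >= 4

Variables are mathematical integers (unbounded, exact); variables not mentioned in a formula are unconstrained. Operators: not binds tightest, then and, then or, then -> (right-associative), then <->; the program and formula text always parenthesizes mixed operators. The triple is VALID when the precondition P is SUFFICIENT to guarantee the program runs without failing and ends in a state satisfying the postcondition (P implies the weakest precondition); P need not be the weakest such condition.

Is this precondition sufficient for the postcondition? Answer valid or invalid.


Working backward. After the program, the postcondition j + 9 >= 4 must hold; in canonical form it is j >= -5.
Then branch requires j >= -5; else branch requires j >= -5.
Before the if: (3*k < -10 -> j >= -5) and ((not (3*k < -10)) -> j >= -5)
Before k := 3*v - 8: (9*v < 14 -> j >= -5) and ((not (9*v < 14)) -> j >= -5)
The weakest precondition is (9*v < 14 -> j >= -5) and ((not (9*v < 14)) -> j >= -5).
Check whether (9*v < 14 -> j >= -9) and ((not (9*v < 14)) -> j >= -5) implies it.
Countermodel: at the initial state j = -9, v = 1, the precondition holds but the weakest precondition fails.
Answer: invalid


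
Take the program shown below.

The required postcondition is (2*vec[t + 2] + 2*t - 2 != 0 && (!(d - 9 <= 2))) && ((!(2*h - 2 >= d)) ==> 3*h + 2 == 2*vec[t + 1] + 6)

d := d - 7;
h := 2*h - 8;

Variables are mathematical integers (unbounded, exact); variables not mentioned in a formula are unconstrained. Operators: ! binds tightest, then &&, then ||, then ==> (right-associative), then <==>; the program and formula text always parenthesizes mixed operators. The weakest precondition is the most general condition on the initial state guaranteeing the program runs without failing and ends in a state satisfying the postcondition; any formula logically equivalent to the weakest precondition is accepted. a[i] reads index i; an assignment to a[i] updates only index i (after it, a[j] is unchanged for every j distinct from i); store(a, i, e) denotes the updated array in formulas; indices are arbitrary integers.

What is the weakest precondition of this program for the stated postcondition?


Working backward. After the program, the postcondition (2*vec[t + 2] + 2*t - 2 != 0 && (!(d - 9 <= 2))) && ((!(2*h - 2 >= d)) ==> 3*h + 2 == 2*vec[t + 1] + 6) must hold; in canonical form it is 2*vec[t + 2] + 2*t != 2 && (!(d <= 11)) && ((!(2*h >= d + 2)) ==> 3*h == 2*vec[t + 1] + 4).
Before h := 2*h - 8: 2*vec[t + 2] + 2*t != 2 && (!(d <= 11)) && ((!(4*h >= d + 18)) ==> 6*h == 2*vec[t + 1] + 28)
Before d := d - 7: 2*vec[t + 2] + 2*t != 2 && (!(d <= 18)) && ((!(4*h >= d + 11)) ==> 6*h == 2*vec[t + 1] + 28)
Answer: WP = 2*vec[t + 2] + 2*t != 2 && (!(d <= 18)) && ((!(4*h >= d + 11)) ==> 6*h == 2*vec[t + 1] + 28)


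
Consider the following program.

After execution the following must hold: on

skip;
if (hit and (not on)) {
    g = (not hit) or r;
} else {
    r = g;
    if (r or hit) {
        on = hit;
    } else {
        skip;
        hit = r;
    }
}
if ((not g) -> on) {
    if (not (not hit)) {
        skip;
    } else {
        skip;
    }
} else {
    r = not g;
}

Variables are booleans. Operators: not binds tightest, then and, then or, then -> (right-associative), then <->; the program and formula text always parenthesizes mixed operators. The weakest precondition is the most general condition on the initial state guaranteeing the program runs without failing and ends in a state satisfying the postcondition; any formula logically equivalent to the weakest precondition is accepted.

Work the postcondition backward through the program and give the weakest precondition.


Working backward. After the program, on must hold.
Then branch requires (hit -> on) and ((not hit) -> on); else branch requires on.
Before the if: (((not g) -> on) -> ((hit -> on) and ((not hit) -> on))) and ((not ((not g) -> on)) -> on)
Then branch requires (((not ((not hit) or r)) -> on) -> ((hit -> on) and ((not hit) -> on))) and ((not ((not ((not hit) or r)) -> on)) -> on); else branch requires ((g or hit) -> ((((not g) -> hit) -> ((not hit) -> hit)) and ((not ((not g) -> hit)) -> hit))) and ((not (g or hit)) -> ((((not g) -> on) -> ((g -> on) and ((not g) -> on))) and ((not ((not g) -> on)) -> on))).
Before the if: ((hit and (not on)) -> ((((not ((not hit) or r)) -> on) -> ((hit -> on) and ((not hit) -> on))) and ((not ((not ((not hit) or r)) -> on)) -> on))) and ((not (hit and (not on))) -> (((g or hit) -> ((((not g) -> hit) -> ((not hit) -> hit)) and ((not ((not g) -> hit)) -> hit))) and ((not (g or hit)) -> ((((not g) -> on) -> ((g -> on) and ((not g) -> on))) and ((not ((not g) -> on)) -> on)))))
Before skip: ((hit and (not on)) -> ((((not ((not hit) or r)) -> on) -> ((hit -> on) and ((not hit) -> on))) and ((not ((not ((not hit) or r)) -> on)) -> on))) and ((not (hit and (not on))) -> (((g or hit) -> ((((not g) -> hit) -> ((not hit) -> hit)) and ((not ((not g) -> hit)) -> hit))) and ((not (g or hit)) -> ((((not g) -> on) -> ((g -> on) and ((not g) -> on))) and ((not ((not g) -> on)) -> on)))))
Answer: WP = ((hit and (not on)) -> ((((not ((not hit) or r)) -> on) -> ((hit -> on) and ((not hit) -> on))) and ((not ((not ((not hit) or r)) -> on)) -> on))) and ((not (hit and (not on))) -> (((g or hit) -> ((((not g) -> hit) -> ((not hit) -> hit)) and ((not ((not g) -> hit)) -> hit))) and ((not (g or hit)) -> ((((not g) -> on) -> ((g -> on) and ((not g) -> on))) and ((not ((not g) -> on)) -> on)))))


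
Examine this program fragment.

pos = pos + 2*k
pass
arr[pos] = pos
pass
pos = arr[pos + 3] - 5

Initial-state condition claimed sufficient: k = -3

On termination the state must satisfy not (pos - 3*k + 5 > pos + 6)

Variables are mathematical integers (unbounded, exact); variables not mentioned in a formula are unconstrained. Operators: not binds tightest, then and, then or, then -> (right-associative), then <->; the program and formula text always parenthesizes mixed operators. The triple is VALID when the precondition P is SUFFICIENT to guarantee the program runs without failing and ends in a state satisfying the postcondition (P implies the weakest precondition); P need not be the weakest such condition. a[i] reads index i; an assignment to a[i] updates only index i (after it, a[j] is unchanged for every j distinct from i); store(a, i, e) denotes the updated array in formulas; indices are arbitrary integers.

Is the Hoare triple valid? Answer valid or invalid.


Working backward. After the program, the postcondition not (pos - 3*k + 5 > pos + 6) must hold; in canonical form it is not (3*k < -1).
Before pos := arr[pos + 3] - 5: not (3*k < -1)
Before skip: not (3*k < -1)
Before arr[pos] := pos: not (3*k < -1)
Before skip: not (3*k < -1)
Before pos := pos + 2*k: not (3*k < -1)
The weakest precondition is not (3*k < -1).
Check whether k = -3 implies it.
Countermodel: at the initial state k = -3, the precondition holds but the weakest precondition fails.
Answer: invalid


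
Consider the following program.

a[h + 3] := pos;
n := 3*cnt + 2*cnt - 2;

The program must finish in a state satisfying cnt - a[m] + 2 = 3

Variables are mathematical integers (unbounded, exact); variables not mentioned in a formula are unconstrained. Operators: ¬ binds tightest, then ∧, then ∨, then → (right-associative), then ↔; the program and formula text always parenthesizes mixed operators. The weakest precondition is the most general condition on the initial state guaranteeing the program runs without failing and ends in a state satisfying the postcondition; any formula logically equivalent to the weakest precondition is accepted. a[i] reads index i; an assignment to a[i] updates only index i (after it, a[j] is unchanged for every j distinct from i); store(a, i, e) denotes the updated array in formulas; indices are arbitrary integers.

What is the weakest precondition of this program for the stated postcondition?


Working backward. After the program, the postcondition cnt - a[m] + 2 = 3 must hold; in canonical form it is cnt = a[m] + 1.
Before n := 3*cnt + 2*cnt - 2: cnt = a[m] + 1
Before a[h + 3] := pos: cnt = store(a, h + 3, pos)[m] + 1
Answer: WP = cnt = store(a, h + 3, pos)[m] + 1


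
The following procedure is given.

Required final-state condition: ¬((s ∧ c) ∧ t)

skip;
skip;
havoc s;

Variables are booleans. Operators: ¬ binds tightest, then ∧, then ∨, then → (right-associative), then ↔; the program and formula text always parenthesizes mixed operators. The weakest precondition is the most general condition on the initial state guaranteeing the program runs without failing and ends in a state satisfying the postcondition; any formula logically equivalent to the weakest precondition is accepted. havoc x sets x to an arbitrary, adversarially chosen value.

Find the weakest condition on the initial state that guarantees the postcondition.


Working backward. After the program, the postcondition ¬((s ∧ c) ∧ t) must hold; in canonical form it is ¬(s ∧ c ∧ t).
Before havoc s: ¬(c ∧ t)
Before skip: ¬(c ∧ t)
Before skip: ¬(c ∧ t)
Answer: WP = ¬(c ∧ t)


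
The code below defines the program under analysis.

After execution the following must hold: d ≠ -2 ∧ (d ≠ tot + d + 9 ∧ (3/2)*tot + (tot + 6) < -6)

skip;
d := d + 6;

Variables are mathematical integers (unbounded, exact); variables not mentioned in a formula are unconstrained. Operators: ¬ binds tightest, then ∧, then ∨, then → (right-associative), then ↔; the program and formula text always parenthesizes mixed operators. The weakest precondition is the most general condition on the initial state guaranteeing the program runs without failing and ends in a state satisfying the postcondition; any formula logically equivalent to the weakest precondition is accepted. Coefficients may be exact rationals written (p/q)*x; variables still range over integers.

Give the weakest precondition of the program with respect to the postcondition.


Working backward. After the program, the postcondition d ≠ -2 ∧ (d ≠ tot + d + 9 ∧ (3/2)*tot + (tot + 6) < -6) must hold; in canonical form it is d ≠ -2 ∧ tot ≠ -9 ∧ (5/2)*tot < -12.
Before d := d + 6: d ≠ -8 ∧ tot ≠ -9 ∧ (5/2)*tot < -12
Before skip: d ≠ -8 ∧ tot ≠ -9 ∧ (5/2)*tot < -12
Answer: WP = d ≠ -8 ∧ tot ≠ -9 ∧ (5/2)*tot < -12


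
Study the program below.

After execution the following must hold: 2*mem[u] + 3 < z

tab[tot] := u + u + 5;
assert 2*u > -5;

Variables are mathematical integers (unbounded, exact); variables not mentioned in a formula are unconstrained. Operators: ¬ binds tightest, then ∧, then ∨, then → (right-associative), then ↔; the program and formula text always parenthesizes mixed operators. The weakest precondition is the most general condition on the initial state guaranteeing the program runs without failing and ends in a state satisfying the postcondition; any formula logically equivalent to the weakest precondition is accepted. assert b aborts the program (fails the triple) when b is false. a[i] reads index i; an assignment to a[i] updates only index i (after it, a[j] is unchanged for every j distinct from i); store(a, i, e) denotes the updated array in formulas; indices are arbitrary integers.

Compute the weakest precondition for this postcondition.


Working backward. After the program, the postcondition 2*mem[u] + 3 < z must hold; in canonical form it is 2*mem[u] < z - 3.
Before assert 2*u > -5: 2*u > -5 ∧ 2*mem[u] < z - 3
Before tab[tot] := u + u + 5: 2*u > -5 ∧ 2*mem[u] < z - 3
Answer: WP = 2*u > -5 ∧ 2*mem[u] < z - 3


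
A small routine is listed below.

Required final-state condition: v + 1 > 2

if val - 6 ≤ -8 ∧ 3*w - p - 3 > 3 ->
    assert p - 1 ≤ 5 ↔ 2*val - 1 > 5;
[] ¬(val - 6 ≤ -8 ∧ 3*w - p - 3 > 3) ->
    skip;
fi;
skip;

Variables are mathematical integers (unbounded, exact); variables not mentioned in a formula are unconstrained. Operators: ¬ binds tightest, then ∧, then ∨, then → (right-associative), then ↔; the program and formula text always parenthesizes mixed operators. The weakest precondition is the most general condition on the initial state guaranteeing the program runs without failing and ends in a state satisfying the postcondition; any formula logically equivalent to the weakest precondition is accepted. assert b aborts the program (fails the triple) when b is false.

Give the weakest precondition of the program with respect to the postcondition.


Working backward. After the program, the postcondition v + 1 > 2 must hold; in canonical form it is v > 1.
Before skip: v > 1
Then branch requires (p ≤ 6 ↔ 2*val > 6) ∧ v > 1; else branch requires v > 1.
Before the if: ((val ≤ -2 ∧ 3*w > p + 6) → ((p ≤ 6 ↔ 2*val > 6) ∧ v > 1)) ∧ ((¬(val ≤ -2 ∧ 3*w > p + 6)) → v > 1)
Answer: WP = ((val ≤ -2 ∧ 3*w > p + 6) → ((p ≤ 6 ↔ 2*val > 6) ∧ v > 1)) ∧ ((¬(val ≤ -2 ∧ 3*w > p + 6)) → v > 1)


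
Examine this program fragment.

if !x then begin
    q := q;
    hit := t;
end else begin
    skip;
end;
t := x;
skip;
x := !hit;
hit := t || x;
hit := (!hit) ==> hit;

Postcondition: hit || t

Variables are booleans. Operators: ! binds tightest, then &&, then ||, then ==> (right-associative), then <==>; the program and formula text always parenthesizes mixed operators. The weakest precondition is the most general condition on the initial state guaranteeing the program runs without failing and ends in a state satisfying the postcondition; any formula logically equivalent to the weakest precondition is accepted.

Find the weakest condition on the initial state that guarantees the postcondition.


Working backward. After the program, hit || t must hold.
Before hit := (!hit) ==> hit: ((!hit) ==> hit) || t
Before hit := t || x: ((!(t || x)) ==> (t || x)) || t
Before x := !hit: ((!(t || (!hit))) ==> (t || (!hit))) || t
Before skip: ((!(t || (!hit))) ==> (t || (!hit))) || t
Before t := x: ((!(x || (!hit))) ==> (x || (!hit))) || x
Then branch requires ((!(x || (!t))) ==> (x || (!t))) || x; else branch requires ((!(x || (!hit))) ==> (x || (!hit))) || x.
Before the if: ((!x) ==> (((!(x || (!t))) ==> (x || (!t))) || x)) && (x ==> (((!(x || (!hit))) ==> (x || (!hit))) || x))
Answer: WP = ((!x) ==> (((!(x || (!t))) ==> (x || (!t))) || x)) && (x ==> (((!(x || (!hit))) ==> (x || (!hit))) || x))


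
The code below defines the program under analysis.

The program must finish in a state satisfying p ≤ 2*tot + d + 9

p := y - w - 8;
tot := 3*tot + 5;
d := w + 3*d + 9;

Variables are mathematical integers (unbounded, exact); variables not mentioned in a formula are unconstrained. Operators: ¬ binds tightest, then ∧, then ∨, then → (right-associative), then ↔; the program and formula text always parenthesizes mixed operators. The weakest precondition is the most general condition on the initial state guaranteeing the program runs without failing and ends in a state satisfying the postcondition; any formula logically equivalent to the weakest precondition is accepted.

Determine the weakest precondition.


Working backward. After the program, the postcondition p ≤ 2*tot + d + 9 must hold; in canonical form it is p ≤ d + 2*tot + 9.
Before d := w + 3*d + 9: p ≤ 3*d + 2*tot + w + 18
Before tot := 3*tot + 5: p ≤ 3*d + 6*tot + w + 28
Before p := y - w - 8: y ≤ 3*d + 6*tot + 2*w + 36
Answer: WP = y ≤ 3*d + 6*tot + 2*w + 36


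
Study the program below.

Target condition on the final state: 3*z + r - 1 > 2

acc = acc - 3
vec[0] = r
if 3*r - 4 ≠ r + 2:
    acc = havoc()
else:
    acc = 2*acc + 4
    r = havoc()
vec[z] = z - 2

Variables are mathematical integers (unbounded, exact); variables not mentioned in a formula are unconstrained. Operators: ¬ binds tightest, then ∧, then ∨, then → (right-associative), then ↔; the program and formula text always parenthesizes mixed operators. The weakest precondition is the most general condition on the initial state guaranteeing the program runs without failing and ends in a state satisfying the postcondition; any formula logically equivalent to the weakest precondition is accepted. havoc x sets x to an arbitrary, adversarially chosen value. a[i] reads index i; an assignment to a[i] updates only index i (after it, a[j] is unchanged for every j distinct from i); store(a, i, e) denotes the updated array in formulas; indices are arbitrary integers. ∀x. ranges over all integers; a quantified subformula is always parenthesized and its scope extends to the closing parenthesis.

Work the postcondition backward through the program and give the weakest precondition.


Working backward. After the program, the postcondition 3*z + r - 1 > 2 must hold; in canonical form it is r + 3*z > 3.
Before vec[z] := z - 2: r + 3*z > 3
Then branch requires r + 3*z > 3; else branch requires ∀r_1. r_1 + 3*z > 3.
Before the if: (2*r ≠ 6 → r + 3*z > 3) ∧ ((¬(2*r ≠ 6)) → (∀r_1. r_1 + 3*z > 3))
Before vec[0] := r: (2*r ≠ 6 → r + 3*z > 3) ∧ ((¬(2*r ≠ 6)) → (∀r_1. r_1 + 3*z > 3))
Before acc := acc - 3: (2*r ≠ 6 → r + 3*z > 3) ∧ ((¬(2*r ≠ 6)) → (∀r_1. r_1 + 3*z > 3))
Answer: WP = (2*r ≠ 6 → r + 3*z > 3) ∧ ((¬(2*r ≠ 6)) → (∀r_1. r_1 + 3*z > 3))


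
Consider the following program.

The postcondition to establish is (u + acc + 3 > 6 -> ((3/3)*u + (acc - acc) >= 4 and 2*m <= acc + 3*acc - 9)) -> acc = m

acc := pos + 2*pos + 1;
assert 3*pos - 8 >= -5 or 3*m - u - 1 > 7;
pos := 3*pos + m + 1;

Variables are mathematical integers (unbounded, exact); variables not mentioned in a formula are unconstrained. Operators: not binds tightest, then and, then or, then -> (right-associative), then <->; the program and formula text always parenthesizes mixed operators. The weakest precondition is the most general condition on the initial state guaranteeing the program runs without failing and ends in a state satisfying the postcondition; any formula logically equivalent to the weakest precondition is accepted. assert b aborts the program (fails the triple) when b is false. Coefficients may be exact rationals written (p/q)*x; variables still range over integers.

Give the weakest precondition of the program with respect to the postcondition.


Working backward. After the program, the postcondition (u + acc + 3 > 6 -> ((3/3)*u + (acc - acc) >= 4 and 2*m <= acc + 3*acc - 9)) -> acc = m must hold; in canonical form it is (acc + u > 3 -> (u >= 4 and 2*m <= 4*acc - 9)) -> acc = m.
Before pos := 3*pos + m + 1: (acc + u > 3 -> (u >= 4 and 2*m <= 4*acc - 9)) -> acc = m
Before assert 3*pos - 8 >= -5 or 3*m - u - 1 > 7: (3*pos >= 3 or 3*m > u + 8) and ((acc + u > 3 -> (u >= 4 and 2*m <= 4*acc - 9)) -> acc = m)
Before acc := pos + 2*pos + 1: (3*pos >= 3 or 3*m > u + 8) and ((3*pos + u > 2 -> (u >= 4 and 2*m <= 12*pos - 5)) -> 3*pos = m - 1)
Answer: WP = (3*pos >= 3 or 3*m > u + 8) and ((3*pos + u > 2 -> (u >= 4 and 2*m <= 12*pos - 5)) -> 3*pos = m - 1)


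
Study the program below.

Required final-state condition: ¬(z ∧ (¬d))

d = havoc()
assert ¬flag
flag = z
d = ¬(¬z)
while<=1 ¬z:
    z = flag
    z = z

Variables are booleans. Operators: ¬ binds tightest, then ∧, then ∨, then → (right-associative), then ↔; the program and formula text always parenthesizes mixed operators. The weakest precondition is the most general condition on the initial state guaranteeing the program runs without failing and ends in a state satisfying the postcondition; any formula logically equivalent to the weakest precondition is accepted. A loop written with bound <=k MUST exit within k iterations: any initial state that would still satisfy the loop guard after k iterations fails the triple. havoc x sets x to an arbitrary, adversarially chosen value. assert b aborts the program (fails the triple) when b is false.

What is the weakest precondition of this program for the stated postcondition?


Working backward. After the program, ¬(z ∧ (¬d)) must hold.
Before the loop (bound <=1), unroll the exhaustion recursion (WP_0 = exit-now case; WP_j = one more guarded iteration, up to j = 1):
  WP_0: z ∧ (¬(z ∧ (¬d)))
  WP_1: ((¬z) → (flag ∧ (¬(flag ∧ (¬d))))) ∧ (z → (¬(z ∧ (¬d))))
So before the loop: ((¬z) → (flag ∧ (¬(flag ∧ (¬d))))) ∧ (z → (¬(z ∧ (¬d))))
Before d := ¬(¬z): (¬z) → (flag ∧ (¬(flag ∧ (¬z))))
Before flag := z: (¬z) → z
Before assert ¬flag: (¬flag) ∧ ((¬z) → z)
Before havoc d: (¬flag) ∧ ((¬z) → z)
Answer: WP = (¬flag) ∧ ((¬z) → z)


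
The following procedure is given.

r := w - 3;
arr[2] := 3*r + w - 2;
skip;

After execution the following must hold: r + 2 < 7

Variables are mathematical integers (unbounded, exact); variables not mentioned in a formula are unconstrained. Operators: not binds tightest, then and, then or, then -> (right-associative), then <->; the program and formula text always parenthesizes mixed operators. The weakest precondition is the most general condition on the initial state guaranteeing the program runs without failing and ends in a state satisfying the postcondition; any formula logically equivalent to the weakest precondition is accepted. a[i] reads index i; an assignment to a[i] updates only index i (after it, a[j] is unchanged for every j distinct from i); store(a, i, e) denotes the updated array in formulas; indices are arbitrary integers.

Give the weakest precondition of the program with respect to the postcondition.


Working backward. After the program, the postcondition r + 2 < 7 must hold; in canonical form it is r < 5.
Before skip: r < 5
Before arr[2] := 3*r + w - 2: r < 5
Before r := w - 3: w < 8
Answer: WP = w < 8


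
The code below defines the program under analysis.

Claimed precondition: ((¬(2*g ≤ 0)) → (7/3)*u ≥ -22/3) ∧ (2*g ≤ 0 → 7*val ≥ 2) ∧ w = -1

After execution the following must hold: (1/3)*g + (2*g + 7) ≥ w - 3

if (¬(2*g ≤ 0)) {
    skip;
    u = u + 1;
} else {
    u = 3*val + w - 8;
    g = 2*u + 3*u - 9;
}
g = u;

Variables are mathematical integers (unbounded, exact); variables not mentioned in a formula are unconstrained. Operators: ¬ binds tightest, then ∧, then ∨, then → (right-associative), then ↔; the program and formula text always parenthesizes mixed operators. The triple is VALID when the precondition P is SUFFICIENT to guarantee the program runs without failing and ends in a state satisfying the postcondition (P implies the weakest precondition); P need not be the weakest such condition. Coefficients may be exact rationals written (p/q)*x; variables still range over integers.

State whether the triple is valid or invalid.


Working backward. After the program, the postcondition (1/3)*g + (2*g + 7) ≥ w - 3 must hold; in canonical form it is (7/3)*g ≥ w - 10.
Before g := u: (7/3)*u ≥ w - 10
Then branch requires (7/3)*u ≥ w - 37/3; else branch requires 7*val + (4/3)*w ≥ 26/3.
Before the if: ((¬(2*g ≤ 0)) → (7/3)*u ≥ w - 37/3) ∧ (2*g ≤ 0 → 7*val + (4/3)*w ≥ 26/3)
The weakest precondition is ((¬(2*g ≤ 0)) → (7/3)*u ≥ w - 37/3) ∧ (2*g ≤ 0 → 7*val + (4/3)*w ≥ 26/3).
Check whether ((¬(2*g ≤ 0)) → (7/3)*u ≥ -22/3) ∧ (2*g ≤ 0 → 7*val ≥ 2) ∧ w = -1 implies it.
Countermodel: at the initial state g = 0, u = -6, val = 1, w = -1, the precondition holds but the weakest precondition fails.
Answer: invalid


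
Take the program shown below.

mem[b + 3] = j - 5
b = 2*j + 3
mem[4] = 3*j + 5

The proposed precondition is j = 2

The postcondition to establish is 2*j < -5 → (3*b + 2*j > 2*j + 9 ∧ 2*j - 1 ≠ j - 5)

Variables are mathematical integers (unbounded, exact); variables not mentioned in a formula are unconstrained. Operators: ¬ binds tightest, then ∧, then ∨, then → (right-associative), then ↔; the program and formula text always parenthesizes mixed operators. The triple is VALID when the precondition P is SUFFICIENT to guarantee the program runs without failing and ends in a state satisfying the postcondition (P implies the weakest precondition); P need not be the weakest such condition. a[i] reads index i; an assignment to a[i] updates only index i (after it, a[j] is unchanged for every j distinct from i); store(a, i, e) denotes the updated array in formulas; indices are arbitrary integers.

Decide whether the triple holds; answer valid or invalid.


Working backward. After the program, the postcondition 2*j < -5 → (3*b + 2*j > 2*j + 9 ∧ 2*j - 1 ≠ j - 5) must hold; in canonical form it is 2*j < -5 → (3*b > 9 ∧ j ≠ -4).
Before mem[4] := 3*j + 5: 2*j < -5 → (3*b > 9 ∧ j ≠ -4)
Before b := 2*j + 3: 2*j < -5 → (6*j > 0 ∧ j ≠ -4)
Before mem[b + 3] := j - 5: 2*j < -5 → (6*j > 0 ∧ j ≠ -4)
The weakest precondition is 2*j < -5 → (6*j > 0 ∧ j ≠ -4).
Check whether j = 2 implies it.
Every state satisfying the precondition satisfies the weakest precondition: the implication holds.
Answer: valid
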